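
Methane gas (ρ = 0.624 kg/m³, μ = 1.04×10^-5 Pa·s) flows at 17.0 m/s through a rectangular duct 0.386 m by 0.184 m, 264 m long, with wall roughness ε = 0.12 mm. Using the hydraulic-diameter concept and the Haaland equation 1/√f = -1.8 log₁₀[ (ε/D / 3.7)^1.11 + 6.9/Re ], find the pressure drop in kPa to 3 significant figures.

Hydraulic diameter D_h = 4A/P = 4·(0.386·0.184)/(2·(0.386+0.184)) = 0.2841/1.14 = 0.2492 m.
Re = ρVD_h/μ = 0.624·17·0.2492/1.04e-05 = 2.542e+05.
ε/D_h = 0.00012/0.2492 = 0.000482; Haaland gives 1/√f = -1.8 log₁₀[4.86e-05+2.71e-05] = 7.417, so f = 0.01818.
ΔP = f(L/D_h)(ρV²/2) = 0.01818·264/0.2492·90.17 = 1736 Pa.
ΔP = 1.74 kPa.

ΔP ≈ 1.74 kPa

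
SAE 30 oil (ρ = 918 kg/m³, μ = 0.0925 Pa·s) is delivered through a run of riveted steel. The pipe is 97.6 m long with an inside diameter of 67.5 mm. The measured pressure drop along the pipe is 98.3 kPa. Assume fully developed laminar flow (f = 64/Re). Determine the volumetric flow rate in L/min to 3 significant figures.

Q ≈ 333 L/min

For laminar flow, f = 64/Re with Re = ρVD/μ, so Darcy-Weisbach reduces to ΔP = 32μLV/D². Solving for V: V = ΔP·D²/(32μL) = 9.83e+04·(0.0675)²/(32·0.0925·97.6) = 1.55 m/s.
Check: Re = ρVD/μ = 918·1.55·0.0675/0.0925 = 1039 < 2300, so the laminar assumption holds.
Q = V·A = 1.55·(π/4·0.0675²) = 0.005548 m³/s = 333 L/min.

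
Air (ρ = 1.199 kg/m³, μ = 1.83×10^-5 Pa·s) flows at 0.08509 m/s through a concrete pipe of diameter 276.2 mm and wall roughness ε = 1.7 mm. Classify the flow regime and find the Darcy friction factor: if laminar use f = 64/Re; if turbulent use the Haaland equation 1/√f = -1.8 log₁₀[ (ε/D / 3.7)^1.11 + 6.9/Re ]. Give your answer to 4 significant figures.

Re = ρVD/μ = 1.199·0.08509·0.2762/1.83e-05 = 1540.
Re < 2300 → laminar, so f = 64/Re = 0.04156 (roughness is irrelevant in laminar flow).

f ≈ 0.04156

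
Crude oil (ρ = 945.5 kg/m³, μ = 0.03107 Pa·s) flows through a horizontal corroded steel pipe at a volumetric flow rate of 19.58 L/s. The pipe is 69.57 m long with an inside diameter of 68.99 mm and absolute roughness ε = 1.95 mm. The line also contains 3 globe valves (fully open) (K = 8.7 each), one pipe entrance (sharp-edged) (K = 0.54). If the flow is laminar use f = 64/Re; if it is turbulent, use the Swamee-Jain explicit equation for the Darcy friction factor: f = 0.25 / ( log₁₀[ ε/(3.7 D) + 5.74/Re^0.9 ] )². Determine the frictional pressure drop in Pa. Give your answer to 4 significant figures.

Q = 19.58 L/s = 19.58/1000 = 0.01958 m³/s.
Cross-sectional area A = πD²/4 = π(0.06899)²/4 = 0.003738 m²; mean velocity V = Q/A = 0.01958/0.003738 = 5.238 m/s.
Reynolds number Re = ρVD/μ = 945.5 · 5.238 · 0.06899 / 0.0311 = 1.1e+04.
Re > 4000 → turbulent. Relative roughness ε/D = 0.00195/0.06899 = 0.0283. Swamee-Jain: f = 0.25/(log₁₀[0.0283/3.7 + 5.74/1.1e+04^0.9])² = 0.25/(log₁₀[0.00764 + 0.00132])² = 0.25/(-2.048)² = 0.05963.
Total minor-loss coefficient ΣK = 3·8.7 + 1·0.54 = 26.6.
ΔP = [f·L/D + ΣK]·(ρV²/2) = [0.05963·69.57/0.06899 + 26.6]·(945.5·5.238²/2) = [60.13 + 26.6]·1.297e+04 = 1.125e+06 Pa.

ΔP ≈ 1125000 Pa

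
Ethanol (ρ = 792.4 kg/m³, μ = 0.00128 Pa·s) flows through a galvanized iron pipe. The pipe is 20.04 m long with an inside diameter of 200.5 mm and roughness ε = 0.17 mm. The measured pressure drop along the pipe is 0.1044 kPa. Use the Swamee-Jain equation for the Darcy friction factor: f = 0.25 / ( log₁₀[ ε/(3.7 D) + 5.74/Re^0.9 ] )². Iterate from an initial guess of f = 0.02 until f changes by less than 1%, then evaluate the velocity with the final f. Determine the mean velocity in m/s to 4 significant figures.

V ≈ 0.3282 m/s

Rearranging Darcy-Weisbach: V = √(2·ΔP·D/(f·L·ρ)). With ε/D = 0.00017/0.2005 = 0.000848, iterate starting from f = 0.02:
  f = 0.02 → V = √(2·104.4·0.2005/(0.02·20.04·792.4)) = 0.3631 m/s; Re = ρVD/μ = 4.506e+04; f → 0.0241
  f = 0.0241 → V = 0.3308 m/s; Re = 4.106e+04; f → 0.02444
  f = 0.02444 → V = 0.3284 m/s; Re = 4.076e+04; f → 0.02447
Converged (Δf/f < 1%). With the final f = 0.02447: V = √(2·104.4·0.2005/(0.02447·20.04·792.4)) = 0.3282 m/s.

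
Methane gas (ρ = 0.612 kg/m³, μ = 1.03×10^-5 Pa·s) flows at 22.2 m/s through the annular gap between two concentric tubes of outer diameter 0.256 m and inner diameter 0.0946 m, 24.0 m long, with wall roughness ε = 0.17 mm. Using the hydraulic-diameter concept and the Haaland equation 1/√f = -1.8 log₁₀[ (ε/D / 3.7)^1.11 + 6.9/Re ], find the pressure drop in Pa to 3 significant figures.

Hydraulic diameter D_h = 4A/P = D_o - D_i = 0.256 - 0.0946 = 0.1614 m.
Re = ρVD_h/μ = 0.612·22.2·0.1614/1.03e-05 = 2.129e+05.
ε/D_h = 0.00017/0.1614 = 0.00105; Haaland gives 1/√f = -1.8 log₁₀[0.000116+3.24e-05] = 6.892, so f = 0.02106.
ΔP = f(L/D_h)(ρV²/2) = 0.02106·24/0.1614·150.8 = 472.2 Pa.

ΔP ≈ 472 Pa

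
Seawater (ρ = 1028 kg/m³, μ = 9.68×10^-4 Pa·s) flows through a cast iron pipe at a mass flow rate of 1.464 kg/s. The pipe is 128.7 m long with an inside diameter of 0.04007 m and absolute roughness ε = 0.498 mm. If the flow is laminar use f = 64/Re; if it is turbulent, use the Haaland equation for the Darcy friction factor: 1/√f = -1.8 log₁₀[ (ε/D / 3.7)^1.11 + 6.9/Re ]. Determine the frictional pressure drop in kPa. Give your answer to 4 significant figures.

ΔP ≈ 88.32 kPa

A = πD²/4 = π(0.04007)²/4 = 0.001261 m²; mean velocity V = ṁ/(ρA) = 1.464/(1028 · 0.001261) = 1.129 m/s.
Reynolds number Re = ρVD/μ = 1028 · 1.129 · 0.04007 / 0.000968 = 4.806e+04.
Re > 4000 → turbulent. Relative roughness ε/D = 0.000498/0.04007 = 0.0124. Haaland: 1/√f = -1.8 log₁₀[(0.0124/3.7)^1.11 + 6.9/4.806e+04] = -1.8 log₁₀[0.0018 + 0.000144] = 4.882, so f = 0.04195.
Darcy-Weisbach: ΔP = f(L/D)(ρV²/2) = 0.04195·(128.7/0.04007)·(1028·1.129²/2) = 0.04195·3212·655.5 = 8.832e+04 Pa.
ΔP = 8.832e+04 Pa = 88.32 kPa.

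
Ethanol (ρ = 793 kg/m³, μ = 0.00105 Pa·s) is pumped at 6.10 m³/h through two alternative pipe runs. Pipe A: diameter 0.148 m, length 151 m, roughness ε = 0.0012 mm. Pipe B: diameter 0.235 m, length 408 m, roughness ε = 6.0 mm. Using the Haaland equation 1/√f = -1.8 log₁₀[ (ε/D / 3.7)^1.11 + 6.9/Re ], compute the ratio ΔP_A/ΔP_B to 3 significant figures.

ΔP_A/ΔP_B ≈ 1.93

Pipe A: V = Q/A = 0.001694/0.0172 = 0.09849 m/s; Re = 1.101e+04; ε/D = 8.11e-06; Haaland → f = 0.03009; ΔP_A = f(L/D)(ρV²/2) = 118.1 Pa.
Pipe B: V = Q/A = 0.001694/0.04337 = 0.03907 m/s; Re = 6934; ε/D = 0.0255; Haaland → f = 0.05823; ΔP_B = f(L/D)(ρV²/2) = 61.18 Pa.
ΔP_A/ΔP_B = 118.1/61.18 = 1.93.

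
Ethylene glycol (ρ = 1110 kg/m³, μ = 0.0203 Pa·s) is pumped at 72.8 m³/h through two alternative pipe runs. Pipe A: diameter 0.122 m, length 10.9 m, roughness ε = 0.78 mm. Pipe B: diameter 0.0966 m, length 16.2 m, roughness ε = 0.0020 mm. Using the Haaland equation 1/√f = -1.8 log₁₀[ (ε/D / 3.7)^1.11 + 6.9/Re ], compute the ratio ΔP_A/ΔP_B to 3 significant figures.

Pipe A: V = Q/A = 0.02022/0.01169 = 1.73 m/s; Re = 1.154e+04; ε/D = 0.00639; Haaland → f = 0.03835; ΔP_A = f(L/D)(ρV²/2) = 5691 Pa.
Pipe B: V = Q/A = 0.02022/0.007329 = 2.759 m/s; Re = 1.457e+04; ε/D = 2.07e-05; Haaland → f = 0.02794; ΔP_B = f(L/D)(ρV²/2) = 1.98e+04 Pa.
ΔP_A/ΔP_B = 5691/1.98e+04 = 0.287.

ΔP_A/ΔP_B ≈ 0.287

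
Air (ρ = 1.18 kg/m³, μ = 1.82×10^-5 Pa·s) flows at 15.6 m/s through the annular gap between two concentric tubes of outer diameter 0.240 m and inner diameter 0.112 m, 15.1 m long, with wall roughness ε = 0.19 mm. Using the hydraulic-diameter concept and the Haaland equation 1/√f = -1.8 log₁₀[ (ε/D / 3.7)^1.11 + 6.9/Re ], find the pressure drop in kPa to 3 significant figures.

ΔP ≈ 0.392 kPa

Hydraulic diameter D_h = 4A/P = D_o - D_i = 0.24 - 0.112 = 0.128 m.
Re = ρVD_h/μ = 1.18·15.6·0.128/1.82e-05 = 1.295e+05.
ε/D_h = 0.00019/0.128 = 0.00148; Haaland gives 1/√f = -1.8 log₁₀[0.00017+5.33e-05] = 6.573, so f = 0.02315.
ΔP = f(L/D_h)(ρV²/2) = 0.02315·15.1/0.128·143.6 = 392 Pa.
ΔP = 0.392 kPa.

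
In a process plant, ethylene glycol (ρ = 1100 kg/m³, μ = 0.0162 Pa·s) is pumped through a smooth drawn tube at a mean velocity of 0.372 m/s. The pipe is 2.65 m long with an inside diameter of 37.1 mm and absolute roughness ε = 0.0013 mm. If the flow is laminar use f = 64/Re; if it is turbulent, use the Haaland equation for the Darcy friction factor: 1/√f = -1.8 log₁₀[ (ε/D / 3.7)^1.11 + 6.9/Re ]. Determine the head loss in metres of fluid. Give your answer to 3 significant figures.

Reynolds number Re = ρVD/μ = 1100 · 0.372 · 0.0371 / 0.0162 = 937.1.
Re < 2300 → laminar flow, so f = 64/Re = 64/937.1 = 0.06829 (the turbulent correlation is not needed).
Darcy-Weisbach: ΔP = f(L/D)(ρV²/2) = 0.06829·(2.65/0.0371)·(1100·0.372²/2) = 0.06829·71.43·76.11 = 371.3 Pa.
Head loss h_f = ΔP/(ρg) = 371.3/(1100·9.81) = 0.0344 m.

h_f ≈ 0.0344 m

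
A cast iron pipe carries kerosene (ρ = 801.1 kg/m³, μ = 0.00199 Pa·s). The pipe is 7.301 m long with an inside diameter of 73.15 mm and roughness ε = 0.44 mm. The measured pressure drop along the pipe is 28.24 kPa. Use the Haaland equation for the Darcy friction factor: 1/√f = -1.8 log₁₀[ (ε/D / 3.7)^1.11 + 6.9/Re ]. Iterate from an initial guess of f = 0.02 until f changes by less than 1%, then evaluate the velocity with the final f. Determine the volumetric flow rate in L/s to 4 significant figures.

Rearranging Darcy-Weisbach: V = √(2·ΔP·D/(f·L·ρ)). With ε/D = 0.00044/0.07315 = 0.00602, iterate starting from f = 0.02:
  f = 0.02 → V = √(2·2.824e+04·0.07315/(0.02·7.301·801.1)) = 5.943 m/s; Re = ρVD/μ = 1.75e+05; f → 0.03264
  f = 0.03264 → V = 4.652 m/s; Re = 1.37e+05; f → 0.03276
Converged (Δf/f < 1%). With the final f = 0.03276: V = √(2·2.824e+04·0.07315/(0.03276·7.301·801.1)) = 4.643 m/s.
Q = V·A = 4.643·(π/4·0.07315²) = 0.01951 m³/s = 19.51 L/s.

Q ≈ 19.51 L/s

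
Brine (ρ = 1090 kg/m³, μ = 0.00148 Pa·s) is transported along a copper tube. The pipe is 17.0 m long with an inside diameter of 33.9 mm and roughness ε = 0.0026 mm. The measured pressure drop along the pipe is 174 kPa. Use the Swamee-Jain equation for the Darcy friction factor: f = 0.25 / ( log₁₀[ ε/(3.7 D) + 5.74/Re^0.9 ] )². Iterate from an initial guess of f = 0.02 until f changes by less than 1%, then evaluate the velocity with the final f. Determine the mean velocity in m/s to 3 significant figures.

V ≈ 6.13 m/s

Rearranging Darcy-Weisbach: V = √(2·ΔP·D/(f·L·ρ)). With ε/D = 2.6e-06/0.0339 = 7.67e-05, iterate starting from f = 0.02:
  f = 0.02 → V = √(2·1.74e+05·0.0339/(0.02·17·1090)) = 5.642 m/s; Re = ρVD/μ = 1.409e+05; f → 0.0172
  f = 0.0172 → V = 6.084 m/s; Re = 1.519e+05; f → 0.01698
  f = 0.01698 → V = 6.124 m/s; Re = 1.529e+05; f → 0.01696
Converged (Δf/f < 1%). With the final f = 0.01696: V = √(2·1.74e+05·0.0339/(0.01696·17·1090)) = 6.128 m/s.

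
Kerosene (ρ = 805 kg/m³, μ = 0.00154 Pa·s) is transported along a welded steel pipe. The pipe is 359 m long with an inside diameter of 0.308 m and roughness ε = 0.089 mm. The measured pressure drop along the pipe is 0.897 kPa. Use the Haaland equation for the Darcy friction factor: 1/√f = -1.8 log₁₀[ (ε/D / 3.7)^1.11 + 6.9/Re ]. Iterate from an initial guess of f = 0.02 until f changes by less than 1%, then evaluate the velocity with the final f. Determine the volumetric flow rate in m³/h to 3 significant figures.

Rearranging Darcy-Weisbach: V = √(2·ΔP·D/(f·L·ρ)). With ε/D = 8.9e-05/0.308 = 0.000289, iterate starting from f = 0.02:
  f = 0.02 → V = √(2·897·0.308/(0.02·359·805)) = 0.3092 m/s; Re = ρVD/μ = 4.978e+04; f → 0.02161
  f = 0.02161 → V = 0.2975 m/s; Re = 4.789e+04; f → 0.02177
Converged (Δf/f < 1%). With the final f = 0.02177: V = √(2·897·0.308/(0.02177·359·805)) = 0.2964 m/s.
Q = V·A = 0.2964·(π/4·0.308²) = 0.02208 m³/s = 79.5 m³/h.

Q ≈ 79.5 m³/h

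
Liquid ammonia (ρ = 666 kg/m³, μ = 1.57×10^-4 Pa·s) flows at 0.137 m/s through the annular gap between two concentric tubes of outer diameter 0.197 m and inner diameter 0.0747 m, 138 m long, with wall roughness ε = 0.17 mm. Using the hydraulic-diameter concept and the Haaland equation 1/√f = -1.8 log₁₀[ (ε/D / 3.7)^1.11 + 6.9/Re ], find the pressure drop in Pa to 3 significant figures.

Hydraulic diameter D_h = 4A/P = D_o - D_i = 0.197 - 0.0747 = 0.1223 m.
Re = ρVD_h/μ = 666·0.137·0.1223/0.000157 = 7.108e+04.
ε/D_h = 0.00017/0.1223 = 0.00139; Haaland gives 1/√f = -1.8 log₁₀[0.000158+9.71e-05] = 6.469, so f = 0.0239.
ΔP = f(L/D_h)(ρV²/2) = 0.0239·138/0.1223·6.25 = 168.5 Pa.

ΔP ≈ 169 Pa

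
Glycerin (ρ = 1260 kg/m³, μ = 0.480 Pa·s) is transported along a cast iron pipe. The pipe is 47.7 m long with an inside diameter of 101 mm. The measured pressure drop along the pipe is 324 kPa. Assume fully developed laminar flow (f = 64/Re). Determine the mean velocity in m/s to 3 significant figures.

V ≈ 4.51 m/s

For laminar flow, f = 64/Re with Re = ρVD/μ, so Darcy-Weisbach reduces to ΔP = 32μLV/D². Solving for V: V = ΔP·D²/(32μL) = 3.24e+05·(0.101)²/(32·0.48·47.7) = 4.511 m/s.
Check: Re = ρVD/μ = 1260·4.511·0.101/0.48 = 1196 < 2300, so the laminar assumption holds.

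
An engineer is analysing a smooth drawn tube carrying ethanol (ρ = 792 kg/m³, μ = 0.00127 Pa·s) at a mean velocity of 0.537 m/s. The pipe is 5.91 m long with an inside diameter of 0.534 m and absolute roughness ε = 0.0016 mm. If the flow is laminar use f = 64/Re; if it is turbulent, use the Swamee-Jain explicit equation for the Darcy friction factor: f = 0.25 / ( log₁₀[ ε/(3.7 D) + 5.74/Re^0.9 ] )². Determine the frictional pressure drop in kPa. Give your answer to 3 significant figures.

Reynolds number Re = ρVD/μ = 792 · 0.537 · 0.534 / 0.00127 = 1.788e+05.
Re > 4000 → turbulent. Relative roughness ε/D = 1.6e-06/0.534 = 3e-06. Swamee-Jain: f = 0.25/(log₁₀[3e-06/3.7 + 5.74/1.788e+05^0.9])² = 0.25/(log₁₀[8.1e-07 + 0.000108])² = 0.25/(-3.965)² = 0.0159.
Darcy-Weisbach: ΔP = f(L/D)(ρV²/2) = 0.0159·(5.91/0.534)·(792·0.537²/2) = 0.0159·11.07·114.2 = 20.1 Pa.
ΔP = 20.1 Pa = 0.0201 kPa.

ΔP ≈ 0.0201 kPa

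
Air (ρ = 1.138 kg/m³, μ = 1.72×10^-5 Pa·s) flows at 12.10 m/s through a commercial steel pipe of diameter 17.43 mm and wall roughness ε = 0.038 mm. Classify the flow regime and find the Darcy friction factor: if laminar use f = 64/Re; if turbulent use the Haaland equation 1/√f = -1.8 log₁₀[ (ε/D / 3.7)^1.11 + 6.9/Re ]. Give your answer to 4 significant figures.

Re = ρVD/μ = 1.138·12.1·0.01743/1.72e-05 = 1.395e+04.
Re > 4000 → turbulent. ε/D = 3.8e-05/0.01743 = 0.00218; Haaland: 1/√f = -1.8 log₁₀[0.00026 + 0.000494] = 5.62, so f = 0.03166.

f ≈ 0.03166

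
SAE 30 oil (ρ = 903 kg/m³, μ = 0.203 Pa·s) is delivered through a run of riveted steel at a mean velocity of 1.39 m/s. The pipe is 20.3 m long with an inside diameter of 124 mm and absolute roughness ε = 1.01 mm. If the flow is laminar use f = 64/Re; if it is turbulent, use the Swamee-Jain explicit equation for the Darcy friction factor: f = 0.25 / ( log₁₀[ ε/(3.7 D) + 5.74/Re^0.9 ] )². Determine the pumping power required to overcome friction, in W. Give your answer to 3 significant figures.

Reynolds number Re = ρVD/μ = 903 · 1.39 · 0.124 / 0.203 = 766.7.
Re < 2300 → laminar flow, so f = 64/Re = 64/766.7 = 0.08347 (the turbulent correlation is not needed).
Darcy-Weisbach: ΔP = f(L/D)(ρV²/2) = 0.08347·(20.3/0.124)·(903·1.39²/2) = 0.08347·163.7·872.3 = 1.192e+04 Pa.
Q = V·A = 1.39·0.01208 = 0.01679 m³/s.
Pumping power P = QΔP = 0.01679·1.192e+04 = 200.1 W = 200 W.

P ≈ 200 W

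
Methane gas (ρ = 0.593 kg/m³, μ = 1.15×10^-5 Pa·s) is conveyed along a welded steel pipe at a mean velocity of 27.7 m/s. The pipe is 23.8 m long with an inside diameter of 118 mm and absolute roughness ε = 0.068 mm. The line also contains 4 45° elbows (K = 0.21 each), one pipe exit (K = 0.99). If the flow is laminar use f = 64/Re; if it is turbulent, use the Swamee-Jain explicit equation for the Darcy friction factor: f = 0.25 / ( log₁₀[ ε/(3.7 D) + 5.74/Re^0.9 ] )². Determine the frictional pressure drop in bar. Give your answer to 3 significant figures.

ΔP ≈ 0.0132 bar

Reynolds number Re = ρVD/μ = 0.593 · 27.7 · 0.118 / 1.15e-05 = 1.685e+05.
Re > 4000 → turbulent. Relative roughness ε/D = 6.8e-05/0.118 = 0.000576. Swamee-Jain: f = 0.25/(log₁₀[0.000576/3.7 + 5.74/1.685e+05^0.9])² = 0.25/(log₁₀[0.000156 + 0.000113])² = 0.25/(-3.57)² = 0.01962.
Total minor-loss coefficient ΣK = 4·0.21 + 1·0.99 = 1.83.
ΔP = [f·L/D + ΣK]·(ρV²/2) = [0.01962·23.8/0.118 + 1.83]·(0.593·27.7²/2) = [3.957 + 1.83]·227.5 = 1316 Pa.
ΔP = 1316 Pa = 0.0132 bar.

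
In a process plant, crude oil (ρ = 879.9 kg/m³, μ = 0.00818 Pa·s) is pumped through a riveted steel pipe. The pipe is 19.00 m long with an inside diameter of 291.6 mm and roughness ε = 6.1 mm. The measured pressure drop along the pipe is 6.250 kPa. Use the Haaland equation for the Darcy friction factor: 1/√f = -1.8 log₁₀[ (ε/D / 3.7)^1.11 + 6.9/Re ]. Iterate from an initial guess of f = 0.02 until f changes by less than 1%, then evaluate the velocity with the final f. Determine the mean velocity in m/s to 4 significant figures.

V ≈ 2.085 m/s

Rearranging Darcy-Weisbach: V = √(2·ΔP·D/(f·L·ρ)). With ε/D = 0.0061/0.2916 = 0.0209, iterate starting from f = 0.02:
  f = 0.02 → V = √(2·6250·0.2916/(0.02·19·879.9)) = 3.302 m/s; Re = ρVD/μ = 1.036e+05; f → 0.04994
  f = 0.04994 → V = 2.089 m/s; Re = 6.554e+04; f → 0.05015
Converged (Δf/f < 1%). With the final f = 0.05015: V = √(2·6250·0.2916/(0.05015·19·879.9)) = 2.085 m/s.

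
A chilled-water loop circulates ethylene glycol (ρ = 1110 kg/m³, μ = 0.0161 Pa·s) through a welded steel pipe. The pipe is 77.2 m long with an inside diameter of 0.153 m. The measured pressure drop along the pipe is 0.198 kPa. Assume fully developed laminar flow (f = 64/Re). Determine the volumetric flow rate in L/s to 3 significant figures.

For laminar flow, f = 64/Re with Re = ρVD/μ, so Darcy-Weisbach reduces to ΔP = 32μLV/D². Solving for V: V = ΔP·D²/(32μL) = 198·(0.153)²/(32·0.0161·77.2) = 0.1165 m/s.
Check: Re = ρVD/μ = 1110·0.1165·0.153/0.0161 = 1229 < 2300, so the laminar assumption holds.
Q = V·A = 0.1165·(π/4·0.153²) = 0.002143 m³/s = 2.14 L/s.

Q ≈ 2.14 L/s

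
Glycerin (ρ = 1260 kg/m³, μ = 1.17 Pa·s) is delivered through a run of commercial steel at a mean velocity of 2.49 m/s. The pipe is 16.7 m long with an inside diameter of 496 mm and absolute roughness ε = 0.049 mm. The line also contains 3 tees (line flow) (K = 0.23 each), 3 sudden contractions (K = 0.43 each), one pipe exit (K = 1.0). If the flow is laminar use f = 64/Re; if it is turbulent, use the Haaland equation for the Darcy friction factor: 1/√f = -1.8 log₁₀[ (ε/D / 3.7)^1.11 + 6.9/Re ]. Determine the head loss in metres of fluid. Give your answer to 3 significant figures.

h_f ≈ 1.45 m

Reynolds number Re = ρVD/μ = 1260 · 2.49 · 0.496 / 1.17 = 1330.
Re < 2300 → laminar flow, so f = 64/Re = 64/1330 = 0.04812 (the turbulent correlation is not needed).
Total minor-loss coefficient ΣK = 3·0.23 + 3·0.43 + 1·1 = 2.98.
ΔP = [f·L/D + ΣK]·(ρV²/2) = [0.04812·16.7/0.496 + 2.98]·(1260·2.49²/2) = [1.62 + 2.98]·3906 = 1.797e+04 Pa.
Head loss h_f = ΔP/(ρg) = 1.797e+04/(1260·9.81) = 1.45 m.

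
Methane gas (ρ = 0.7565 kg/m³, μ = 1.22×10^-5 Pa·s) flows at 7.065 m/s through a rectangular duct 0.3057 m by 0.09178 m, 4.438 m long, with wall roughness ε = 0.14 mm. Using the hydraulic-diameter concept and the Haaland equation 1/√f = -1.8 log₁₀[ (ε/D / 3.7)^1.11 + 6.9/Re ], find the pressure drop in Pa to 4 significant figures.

Hydraulic diameter D_h = 4A/P = 4·(0.3057·0.09178)/(2·(0.3057+0.09178)) = 0.1122/0.795 = 0.1412 m.
Re = ρVD_h/μ = 0.7565·7.065·0.1412/1.22e-05 = 6.185e+04.
ε/D_h = 0.00014/0.1412 = 0.000992; Haaland gives 1/√f = -1.8 log₁₀[0.000108+0.000112] = 6.584, so f = 0.02307.
ΔP = f(L/D_h)(ρV²/2) = 0.02307·4.438/0.1412·18.88 = 13.69 Pa.

ΔP ≈ 13.69 Pa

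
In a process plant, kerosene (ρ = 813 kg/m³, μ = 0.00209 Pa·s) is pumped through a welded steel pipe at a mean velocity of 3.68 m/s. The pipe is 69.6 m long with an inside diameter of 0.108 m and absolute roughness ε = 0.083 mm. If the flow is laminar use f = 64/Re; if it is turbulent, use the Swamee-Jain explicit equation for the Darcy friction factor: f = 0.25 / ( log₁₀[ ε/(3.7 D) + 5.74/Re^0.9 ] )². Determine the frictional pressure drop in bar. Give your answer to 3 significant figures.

ΔP ≈ 0.732 bar

Reynolds number Re = ρVD/μ = 813 · 3.68 · 0.108 / 0.00209 = 1.546e+05.
Re > 4000 → turbulent. Relative roughness ε/D = 8.3e-05/0.108 = 0.000769. Swamee-Jain: f = 0.25/(log₁₀[0.000769/3.7 + 5.74/1.546e+05^0.9])² = 0.25/(log₁₀[0.000208 + 0.000123])² = 0.25/(-3.481)² = 0.02063.
Darcy-Weisbach: ΔP = f(L/D)(ρV²/2) = 0.02063·(69.6/0.108)·(813·3.68²/2) = 0.02063·644.4·5505 = 7.319e+04 Pa.
ΔP = 7.319e+04 Pa = 0.732 bar.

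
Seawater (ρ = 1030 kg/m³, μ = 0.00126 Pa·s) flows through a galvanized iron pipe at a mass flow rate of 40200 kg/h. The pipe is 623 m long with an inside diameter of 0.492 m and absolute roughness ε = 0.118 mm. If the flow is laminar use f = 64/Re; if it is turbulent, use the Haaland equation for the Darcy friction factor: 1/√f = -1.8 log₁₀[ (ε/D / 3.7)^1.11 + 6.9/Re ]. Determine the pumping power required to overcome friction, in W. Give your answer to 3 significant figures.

P ≈ 0.582 W

ṁ = 40200 kg/h = 40200/3600 = 11.17 kg/s.
A = πD²/4 = π(0.492)²/4 = 0.1901 m²; mean velocity V = ṁ/(ρA) = 11.17/(1030 · 0.1901) = 0.05703 m/s.
Reynolds number Re = ρVD/μ = 1030 · 0.05703 · 0.492 / 0.00126 = 2.293e+04.
Re > 4000 → turbulent. Relative roughness ε/D = 0.000118/0.492 = 0.00024. Haaland: 1/√f = -1.8 log₁₀[(0.00024/3.7)^1.11 + 6.9/2.293e+04] = -1.8 log₁₀[2.24e-05 + 0.000301] = 6.283, so f = 0.02533.
Darcy-Weisbach: ΔP = f(L/D)(ρV²/2) = 0.02533·(623/0.492)·(1030·0.05703²/2) = 0.02533·1266·1.675 = 53.72 Pa.
Q = ṁ/ρ = 11.17/1030 = 0.01084 m³/s.
Pumping power P = QΔP = 0.01084·53.72 = 0.5824 W = 0.582 W.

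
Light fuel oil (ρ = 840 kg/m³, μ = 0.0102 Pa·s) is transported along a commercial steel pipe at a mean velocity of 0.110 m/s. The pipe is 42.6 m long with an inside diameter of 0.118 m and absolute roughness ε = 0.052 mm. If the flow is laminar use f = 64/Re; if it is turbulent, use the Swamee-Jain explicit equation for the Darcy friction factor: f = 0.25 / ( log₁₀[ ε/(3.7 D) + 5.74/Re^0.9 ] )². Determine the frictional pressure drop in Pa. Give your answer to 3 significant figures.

Reynolds number Re = ρVD/μ = 840 · 0.11 · 0.118 / 0.0102 = 1069.
Re < 2300 → laminar flow, so f = 64/Re = 64/1069 = 0.05987 (the turbulent correlation is not needed).
Darcy-Weisbach: ΔP = f(L/D)(ρV²/2) = 0.05987·(42.6/0.118)·(840·0.11²/2) = 0.05987·361·5.082 = 109.8 Pa.

ΔP ≈ 110 Pa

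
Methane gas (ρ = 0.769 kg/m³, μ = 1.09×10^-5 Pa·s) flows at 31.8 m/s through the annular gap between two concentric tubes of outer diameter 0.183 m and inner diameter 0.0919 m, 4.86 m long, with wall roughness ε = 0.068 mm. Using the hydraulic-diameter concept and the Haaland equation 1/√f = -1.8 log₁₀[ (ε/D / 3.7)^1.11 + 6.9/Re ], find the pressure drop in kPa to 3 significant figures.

ΔP ≈ 0.411 kPa

Hydraulic diameter D_h = 4A/P = D_o - D_i = 0.183 - 0.0919 = 0.0911 m.
Re = ρVD_h/μ = 0.769·31.8·0.0911/1.09e-05 = 2.044e+05.
ε/D_h = 6.8e-05/0.0911 = 0.000746; Haaland gives 1/√f = -1.8 log₁₀[7.91e-05+3.38e-05] = 7.105, so f = 0.01981.
ΔP = f(L/D_h)(ρV²/2) = 0.01981·4.86/0.0911·388.8 = 410.9 Pa.
ΔP = 0.411 kPa.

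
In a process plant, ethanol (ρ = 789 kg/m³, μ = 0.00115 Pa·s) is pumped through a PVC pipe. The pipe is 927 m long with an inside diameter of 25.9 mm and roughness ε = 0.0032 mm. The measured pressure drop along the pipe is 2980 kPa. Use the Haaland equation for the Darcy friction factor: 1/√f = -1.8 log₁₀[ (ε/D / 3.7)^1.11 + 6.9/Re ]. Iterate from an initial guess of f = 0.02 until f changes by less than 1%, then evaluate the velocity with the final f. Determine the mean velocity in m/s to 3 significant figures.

V ≈ 3.21 m/s

Rearranging Darcy-Weisbach: V = √(2·ΔP·D/(f·L·ρ)). With ε/D = 3.2e-06/0.0259 = 0.000124, iterate starting from f = 0.02:
  f = 0.02 → V = √(2·2.98e+06·0.0259/(0.02·927·789)) = 3.248 m/s; Re = ρVD/μ = 5.772e+04; f → 0.02045
  f = 0.02045 → V = 3.213 m/s; Re = 5.709e+04; f → 0.02049
Converged (Δf/f < 1%). With the final f = 0.02049: V = √(2·2.98e+06·0.0259/(0.02049·927·789)) = 3.209 m/s.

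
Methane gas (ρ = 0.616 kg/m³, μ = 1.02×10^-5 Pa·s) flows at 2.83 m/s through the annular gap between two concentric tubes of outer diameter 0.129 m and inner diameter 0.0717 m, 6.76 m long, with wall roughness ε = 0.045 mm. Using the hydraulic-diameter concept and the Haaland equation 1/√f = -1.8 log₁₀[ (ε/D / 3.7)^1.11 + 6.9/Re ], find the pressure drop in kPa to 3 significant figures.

ΔP ≈ 0.00933 kPa

Hydraulic diameter D_h = 4A/P = D_o - D_i = 0.129 - 0.0717 = 0.0573 m.
Re = ρVD_h/μ = 0.616·2.83·0.0573/1.02e-05 = 9793.
ε/D_h = 4.5e-05/0.0573 = 0.000785; Haaland gives 1/√f = -1.8 log₁₀[8.37e-05+0.000705] = 5.586, so f = 0.03205.
ΔP = f(L/D_h)(ρV²/2) = 0.03205·6.76/0.0573·2.467 = 9.327 Pa.
ΔP = 0.00933 kPa.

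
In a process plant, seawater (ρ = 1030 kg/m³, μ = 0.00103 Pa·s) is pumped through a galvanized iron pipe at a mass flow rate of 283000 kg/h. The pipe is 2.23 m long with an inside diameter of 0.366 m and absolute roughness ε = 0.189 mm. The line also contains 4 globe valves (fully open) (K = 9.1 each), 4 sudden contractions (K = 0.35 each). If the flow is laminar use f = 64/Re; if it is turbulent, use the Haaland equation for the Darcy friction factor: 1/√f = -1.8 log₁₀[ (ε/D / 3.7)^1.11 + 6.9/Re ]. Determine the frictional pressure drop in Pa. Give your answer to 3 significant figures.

ΔP ≈ 10300 Pa

ṁ = 283000 kg/h = 283000/3600 = 78.61 kg/s.
A = πD²/4 = π(0.366)²/4 = 0.1052 m²; mean velocity V = ṁ/(ρA) = 78.61/(1030 · 0.1052) = 0.7254 m/s.
Reynolds number Re = ρVD/μ = 1030 · 0.7254 · 0.366 / 0.00103 = 2.655e+05.
Re > 4000 → turbulent. Relative roughness ε/D = 0.000189/0.366 = 0.000516. Haaland: 1/√f = -1.8 log₁₀[(0.000516/3.7)^1.11 + 6.9/2.655e+05] = -1.8 log₁₀[5.26e-05 + 2.6e-05] = 7.389, so f = 0.01832.
Total minor-loss coefficient ΣK = 4·9.1 + 4·0.35 = 37.8.
ΔP = [f·L/D + ΣK]·(ρV²/2) = [0.01832·2.23/0.366 + 37.8]·(1030·0.7254²/2) = [0.1116 + 37.8]·271 = 1.027e+04 Pa.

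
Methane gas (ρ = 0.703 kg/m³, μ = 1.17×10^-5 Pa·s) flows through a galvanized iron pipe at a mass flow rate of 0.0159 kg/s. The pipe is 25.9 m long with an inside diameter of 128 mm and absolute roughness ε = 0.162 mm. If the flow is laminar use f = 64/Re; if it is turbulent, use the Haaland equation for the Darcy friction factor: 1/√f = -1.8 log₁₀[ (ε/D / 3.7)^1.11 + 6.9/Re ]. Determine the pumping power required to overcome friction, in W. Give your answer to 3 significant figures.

A = πD²/4 = π(0.128)²/4 = 0.01287 m²; mean velocity V = ṁ/(ρA) = 0.0159/(0.703 · 0.01287) = 1.758 m/s.
Reynolds number Re = ρVD/μ = 0.703 · 1.758 · 0.128 / 1.17e-05 = 1.352e+04.
Re > 4000 → turbulent. Relative roughness ε/D = 0.000162/0.128 = 0.00127. Haaland: 1/√f = -1.8 log₁₀[(0.00127/3.7)^1.11 + 6.9/1.352e+04] = -1.8 log₁₀[0.000142 + 0.00051] = 5.734, so f = 0.03042.
Darcy-Weisbach: ΔP = f(L/D)(ρV²/2) = 0.03042·(25.9/0.128)·(0.703·1.758²/2) = 0.03042·202.3·1.086 = 6.684 Pa.
Q = ṁ/ρ = 0.0159/0.703 = 0.02262 m³/s.
Pumping power P = QΔP = 0.02262·6.684 = 0.1512 W = 0.151 W.

P ≈ 0.151 W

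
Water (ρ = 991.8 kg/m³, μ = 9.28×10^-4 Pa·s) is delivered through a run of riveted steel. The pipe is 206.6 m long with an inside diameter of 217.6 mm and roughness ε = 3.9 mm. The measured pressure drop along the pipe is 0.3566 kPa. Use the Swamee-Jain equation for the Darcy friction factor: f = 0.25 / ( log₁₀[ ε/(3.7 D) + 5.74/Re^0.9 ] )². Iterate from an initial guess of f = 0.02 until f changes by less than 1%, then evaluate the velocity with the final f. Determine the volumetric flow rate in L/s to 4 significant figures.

Q ≈ 4.642 L/s

Rearranging Darcy-Weisbach: V = √(2·ΔP·D/(f·L·ρ)). With ε/D = 0.0039/0.2176 = 0.0179, iterate starting from f = 0.02:
  f = 0.02 → V = √(2·356.6·0.2176/(0.02·206.6·991.8)) = 0.1946 m/s; Re = ρVD/μ = 4.526e+04; f → 0.04797
  f = 0.04797 → V = 0.1256 m/s; Re = 2.922e+04; f → 0.0486
  f = 0.0486 → V = 0.1248 m/s; Re = 2.903e+04; f → 0.04861
Converged (Δf/f < 1%). With the final f = 0.04861: V = √(2·356.6·0.2176/(0.04861·206.6·991.8)) = 0.1248 m/s.
Q = V·A = 0.1248·(π/4·0.2176²) = 0.004642 m³/s = 4.642 L/s.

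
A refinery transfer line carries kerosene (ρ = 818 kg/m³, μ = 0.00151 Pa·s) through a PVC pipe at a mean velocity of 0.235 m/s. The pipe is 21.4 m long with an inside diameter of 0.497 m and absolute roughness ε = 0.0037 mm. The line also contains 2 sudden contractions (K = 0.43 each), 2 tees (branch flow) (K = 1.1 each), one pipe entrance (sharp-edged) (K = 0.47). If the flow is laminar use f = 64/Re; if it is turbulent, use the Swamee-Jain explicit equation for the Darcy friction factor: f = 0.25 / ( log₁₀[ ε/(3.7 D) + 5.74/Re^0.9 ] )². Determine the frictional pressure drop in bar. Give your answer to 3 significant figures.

ΔP ≈ 9.89×10^-4 bar

Reynolds number Re = ρVD/μ = 818 · 0.235 · 0.497 / 0.00151 = 6.327e+04.
Re > 4000 → turbulent. Relative roughness ε/D = 3.7e-06/0.497 = 7.44e-06. Swamee-Jain: f = 0.25/(log₁₀[7.44e-06/3.7 + 5.74/6.327e+04^0.9])² = 0.25/(log₁₀[2.01e-06 + 0.000274])² = 0.25/(-3.559)² = 0.01974.
Total minor-loss coefficient ΣK = 2·0.43 + 2·1.1 + 1·0.47 = 3.53.
ΔP = [f·L/D + ΣK]·(ρV²/2) = [0.01974·21.4/0.497 + 3.53]·(818·0.235²/2) = [0.8499 + 3.53]·22.59 = 98.93 Pa.
ΔP = 98.93 Pa = 9.89×10^-4 bar.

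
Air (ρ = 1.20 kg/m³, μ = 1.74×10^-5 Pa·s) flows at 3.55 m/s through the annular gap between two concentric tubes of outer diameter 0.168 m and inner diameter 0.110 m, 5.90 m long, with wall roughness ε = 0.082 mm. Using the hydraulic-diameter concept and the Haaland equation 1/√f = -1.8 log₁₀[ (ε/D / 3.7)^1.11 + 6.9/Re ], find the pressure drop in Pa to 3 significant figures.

Hydraulic diameter D_h = 4A/P = D_o - D_i = 0.168 - 0.11 = 0.058 m.
Re = ρVD_h/μ = 1.2·3.55·0.058/1.74e-05 = 1.42e+04.
ε/D_h = 8.2e-05/0.058 = 0.00141; Haaland gives 1/√f = -1.8 log₁₀[0.000161+0.000486] = 5.741, so f = 0.03034.
ΔP = f(L/D_h)(ρV²/2) = 0.03034·5.9/0.058·7.561 = 23.34 Pa.

ΔP ≈ 23.3 Pa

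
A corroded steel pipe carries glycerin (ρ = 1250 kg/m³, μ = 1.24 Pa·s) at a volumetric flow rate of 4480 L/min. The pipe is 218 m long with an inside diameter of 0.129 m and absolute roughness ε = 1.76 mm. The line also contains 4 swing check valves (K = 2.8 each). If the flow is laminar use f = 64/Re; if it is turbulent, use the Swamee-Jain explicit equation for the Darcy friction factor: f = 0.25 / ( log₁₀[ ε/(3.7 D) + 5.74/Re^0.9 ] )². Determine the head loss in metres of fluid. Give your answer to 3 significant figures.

Q = 4480 L/min = 4480/60000 = 0.07467 m³/s.
Cross-sectional area A = πD²/4 = π(0.129)²/4 = 0.01307 m²; mean velocity V = Q/A = 0.07467/0.01307 = 5.713 m/s.
Reynolds number Re = ρVD/μ = 1250 · 5.713 · 0.129 / 1.24 = 742.9.
Re < 2300 → laminar flow, so f = 64/Re = 64/742.9 = 0.08615 (the turbulent correlation is not needed).
Total minor-loss coefficient ΣK = 4·2.8 = 11.2.
ΔP = [f·L/D + ΣK]·(ρV²/2) = [0.08615·218/0.129 + 11.2]·(1250·5.713²/2) = [145.6 + 11.2]·2.04e+04 = 3.198e+06 Pa.
Head loss h_f = ΔP/(ρg) = 3.198e+06/(1250·9.81) = 261 m.

h_f ≈ 261 m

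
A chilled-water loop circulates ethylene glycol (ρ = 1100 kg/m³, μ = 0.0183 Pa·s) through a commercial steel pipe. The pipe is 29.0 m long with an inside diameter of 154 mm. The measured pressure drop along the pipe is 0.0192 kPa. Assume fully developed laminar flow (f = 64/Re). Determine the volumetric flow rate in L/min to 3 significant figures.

For laminar flow, f = 64/Re with Re = ρVD/μ, so Darcy-Weisbach reduces to ΔP = 32μLV/D². Solving for V: V = ΔP·D²/(32μL) = 19.2·(0.154)²/(32·0.0183·29) = 0.02681 m/s.
Check: Re = ρVD/μ = 1100·0.02681·0.154/0.0183 = 248.2 < 2300, so the laminar assumption holds.
Q = V·A = 0.02681·(π/4·0.154²) = 0.0004994 m³/s = 30.0 L/min.

Q ≈ 30.0 L/min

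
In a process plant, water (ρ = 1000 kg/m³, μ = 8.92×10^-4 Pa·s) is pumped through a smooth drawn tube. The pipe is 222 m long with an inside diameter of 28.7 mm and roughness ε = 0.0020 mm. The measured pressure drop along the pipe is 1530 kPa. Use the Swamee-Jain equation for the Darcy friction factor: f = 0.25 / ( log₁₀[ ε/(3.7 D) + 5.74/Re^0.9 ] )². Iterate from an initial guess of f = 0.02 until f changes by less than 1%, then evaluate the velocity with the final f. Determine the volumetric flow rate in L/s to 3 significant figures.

Rearranging Darcy-Weisbach: V = √(2·ΔP·D/(f·L·ρ)). With ε/D = 2e-06/0.0287 = 6.97e-05, iterate starting from f = 0.02:
  f = 0.02 → V = √(2·1.53e+06·0.0287/(0.02·222·1000)) = 4.447 m/s; Re = ρVD/μ = 1.431e+05; f → 0.01711
  f = 0.01711 → V = 4.809 m/s; Re = 1.547e+05; f → 0.01687
  f = 0.01687 → V = 4.843 m/s; Re = 1.558e+05; f → 0.01685
Converged (Δf/f < 1%). With the final f = 0.01685: V = √(2·1.53e+06·0.0287/(0.01685·222·1000)) = 4.845 m/s.
Q = V·A = 4.845·(π/4·0.0287²) = 0.003135 m³/s = 3.13 L/s.

Q ≈ 3.13 L/s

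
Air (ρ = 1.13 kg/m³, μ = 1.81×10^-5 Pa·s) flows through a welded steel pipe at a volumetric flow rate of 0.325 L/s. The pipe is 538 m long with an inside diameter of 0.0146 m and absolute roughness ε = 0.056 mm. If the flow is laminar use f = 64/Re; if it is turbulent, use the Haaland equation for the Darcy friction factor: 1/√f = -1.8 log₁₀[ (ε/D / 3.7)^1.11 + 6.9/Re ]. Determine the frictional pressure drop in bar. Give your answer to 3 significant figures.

ΔP ≈ 0.0284 bar

Q = 0.325 L/s = 0.325/1000 = 0.000325 m³/s.
Cross-sectional area A = πD²/4 = π(0.0146)²/4 = 0.0001674 m²; mean velocity V = Q/A = 0.000325/0.0001674 = 1.941 m/s.
Reynolds number Re = ρVD/μ = 1.13 · 1.941 · 0.0146 / 1.81e-05 = 1769.
Re < 2300 → laminar flow, so f = 64/Re = 64/1769 = 0.03617 (the turbulent correlation is not needed).
Darcy-Weisbach: ΔP = f(L/D)(ρV²/2) = 0.03617·(538/0.0146)·(1.13·1.941²/2) = 0.03617·3.685e+04·2.129 = 2838 Pa.
ΔP = 2838 Pa = 0.0284 bar.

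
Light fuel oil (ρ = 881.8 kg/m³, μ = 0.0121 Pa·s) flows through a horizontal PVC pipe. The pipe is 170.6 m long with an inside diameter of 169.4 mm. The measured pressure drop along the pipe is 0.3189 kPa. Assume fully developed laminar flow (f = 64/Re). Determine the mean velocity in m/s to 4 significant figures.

For laminar flow, f = 64/Re with Re = ρVD/μ, so Darcy-Weisbach reduces to ΔP = 32μLV/D². Solving for V: V = ΔP·D²/(32μL) = 318.9·(0.1694)²/(32·0.0121·170.6) = 0.1385 m/s.
Check: Re = ρVD/μ = 881.8·0.1385·0.1694/0.0121 = 1710 < 2300, so the laminar assumption holds.

V ≈ 0.1385 m/s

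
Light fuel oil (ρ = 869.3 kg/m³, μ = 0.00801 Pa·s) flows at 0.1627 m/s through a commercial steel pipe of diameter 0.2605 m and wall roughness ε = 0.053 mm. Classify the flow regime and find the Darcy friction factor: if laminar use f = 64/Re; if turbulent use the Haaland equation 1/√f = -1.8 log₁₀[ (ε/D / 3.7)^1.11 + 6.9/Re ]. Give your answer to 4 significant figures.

Re = ρVD/μ = 869.3·0.1627·0.2605/0.00801 = 4600.
Re > 4000 → turbulent. ε/D = 5.3e-05/0.2605 = 0.000203; Haaland: 1/√f = -1.8 log₁₀[1.87e-05 + 0.0015] = 5.073, so f = 0.03885.

f ≈ 0.03885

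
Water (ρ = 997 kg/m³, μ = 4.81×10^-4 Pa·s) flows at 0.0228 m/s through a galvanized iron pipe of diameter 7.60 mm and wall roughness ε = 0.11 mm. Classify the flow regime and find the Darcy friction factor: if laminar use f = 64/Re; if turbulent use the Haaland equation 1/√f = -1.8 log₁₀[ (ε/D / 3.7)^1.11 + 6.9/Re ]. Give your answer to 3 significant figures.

f ≈ 0.178

Re = ρVD/μ = 997·0.0228·0.0076/0.000481 = 359.2.
Re < 2300 → laminar, so f = 64/Re = 0.1782 (roughness is irrelevant in laminar flow).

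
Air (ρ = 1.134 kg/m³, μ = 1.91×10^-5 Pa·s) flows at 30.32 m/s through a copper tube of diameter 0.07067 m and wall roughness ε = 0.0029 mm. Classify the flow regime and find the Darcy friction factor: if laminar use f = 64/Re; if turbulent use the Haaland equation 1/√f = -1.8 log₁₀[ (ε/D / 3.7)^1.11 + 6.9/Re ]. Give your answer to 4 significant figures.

f ≈ 0.01716

Re = ρVD/μ = 1.134·30.32·0.07067/1.91e-05 = 1.272e+05.
Re > 4000 → turbulent. ε/D = 2.9e-06/0.07067 = 4.1e-05; Haaland: 1/√f = -1.8 log₁₀[3.16e-06 + 5.42e-05] = 7.634, so f = 0.01716.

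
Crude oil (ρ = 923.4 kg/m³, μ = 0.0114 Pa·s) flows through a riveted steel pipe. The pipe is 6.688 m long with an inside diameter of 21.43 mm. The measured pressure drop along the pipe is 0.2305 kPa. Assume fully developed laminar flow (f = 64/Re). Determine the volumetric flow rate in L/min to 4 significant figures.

Q ≈ 0.9390 L/min

For laminar flow, f = 64/Re with Re = ρVD/μ, so Darcy-Weisbach reduces to ΔP = 32μLV/D². Solving for V: V = ΔP·D²/(32μL) = 230.5·(0.02143)²/(32·0.0114·6.688) = 0.04339 m/s.
Check: Re = ρVD/μ = 923.4·0.04339·0.02143/0.0114 = 75.31 < 2300, so the laminar assumption holds.
Q = V·A = 0.04339·(π/4·0.02143²) = 1.565e-05 m³/s = 0.9390 L/min.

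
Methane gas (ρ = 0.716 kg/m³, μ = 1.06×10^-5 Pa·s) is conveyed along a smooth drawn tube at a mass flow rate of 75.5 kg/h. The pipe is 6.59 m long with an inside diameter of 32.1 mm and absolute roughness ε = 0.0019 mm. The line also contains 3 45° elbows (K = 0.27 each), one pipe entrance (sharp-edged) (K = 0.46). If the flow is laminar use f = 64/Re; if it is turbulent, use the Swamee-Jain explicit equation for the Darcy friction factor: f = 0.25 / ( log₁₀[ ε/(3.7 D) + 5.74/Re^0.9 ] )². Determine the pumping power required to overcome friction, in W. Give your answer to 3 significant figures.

ṁ = 75.5 kg/h = 75.5/3600 = 0.02097 kg/s.
A = πD²/4 = π(0.0321)²/4 = 0.0008093 m²; mean velocity V = ṁ/(ρA) = 0.02097/(0.716 · 0.0008093) = 36.19 m/s.
Reynolds number Re = ρVD/μ = 0.716 · 36.19 · 0.0321 / 1.06e-05 = 7.848e+04.
Re > 4000 → turbulent. Relative roughness ε/D = 1.9e-06/0.0321 = 5.92e-05. Swamee-Jain: f = 0.25/(log₁₀[5.92e-05/3.7 + 5.74/7.848e+04^0.9])² = 0.25/(log₁₀[1.6e-05 + 0.000226])² = 0.25/(-3.617)² = 0.01911.
Total minor-loss coefficient ΣK = 3·0.27 + 1·0.46 = 1.27.
ΔP = [f·L/D + ΣK]·(ρV²/2) = [0.01911·6.59/0.0321 + 1.27]·(0.716·36.19²/2) = [3.924 + 1.27]·469 = 2436 Pa.
Q = ṁ/ρ = 0.02097/0.716 = 0.02929 m³/s.
Pumping power P = QΔP = 0.02929·2436 = 71.35 W = 71.3 W.

P ≈ 71.3 W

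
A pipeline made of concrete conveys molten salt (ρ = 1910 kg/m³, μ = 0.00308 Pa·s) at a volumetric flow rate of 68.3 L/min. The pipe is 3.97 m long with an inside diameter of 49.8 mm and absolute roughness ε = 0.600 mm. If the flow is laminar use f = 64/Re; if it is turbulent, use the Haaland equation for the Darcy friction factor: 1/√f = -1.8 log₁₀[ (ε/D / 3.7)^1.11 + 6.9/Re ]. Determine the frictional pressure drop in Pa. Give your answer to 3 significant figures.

ΔP ≈ 1120 Pa

Q = 68.3 L/min = 68.3/60000 = 0.001138 m³/s.
Cross-sectional area A = πD²/4 = π(0.0498)²/4 = 0.001948 m²; mean velocity V = Q/A = 0.001138/0.001948 = 0.5844 m/s.
Reynolds number Re = ρVD/μ = 1910 · 0.5844 · 0.0498 / 0.00308 = 1.805e+04.
Re > 4000 → turbulent. Relative roughness ε/D = 0.0006/0.0498 = 0.012. Haaland: 1/√f = -1.8 log₁₀[(0.012/3.7)^1.11 + 6.9/1.805e+04] = -1.8 log₁₀[0.00173 + 0.000382] = 4.814, so f = 0.04315.
Darcy-Weisbach: ΔP = f(L/D)(ρV²/2) = 0.04315·(3.97/0.0498)·(1910·0.5844²/2) = 0.04315·79.72·326.2 = 1122 Pa.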